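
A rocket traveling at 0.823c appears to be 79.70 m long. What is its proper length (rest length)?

Contracted length L = 79.70 m
γ = 1/√(1 - 0.823²) = 1.760
L₀ = γL = 1.760 × 79.70 = 140.3 m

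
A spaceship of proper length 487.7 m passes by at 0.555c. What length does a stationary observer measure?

Proper length L₀ = 487.7 m
γ = 1/√(1 - 0.555²) = 1.202
L = L₀/γ = 487.7/1.202 = 405.7 m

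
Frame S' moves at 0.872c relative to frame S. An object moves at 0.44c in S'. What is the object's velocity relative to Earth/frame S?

u = (u' + v)/(1 + u'v/c²)
Numerator: 0.44 + 0.872 = 1.312
Denominator: 1 + 0.38368 = 1.38368
u = 1.312/1.38368 = 0.9482c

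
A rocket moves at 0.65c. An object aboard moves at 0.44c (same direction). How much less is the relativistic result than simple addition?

Classical: u' + v = 0.44 + 0.65 = 1.09c
Relativistic: u = (0.44 + 0.65)/(1 + 0.286) = 1.09/1.286 = 0.8476c
Difference: 1.09 - 0.8476 = 0.2424c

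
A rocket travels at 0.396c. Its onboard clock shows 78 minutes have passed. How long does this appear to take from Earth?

Proper time Δt₀ = 78 minutes
γ = 1/√(1 - 0.396²) = 1.089
Δt = γΔt₀ = 1.089 × 78 = 84.94 minutes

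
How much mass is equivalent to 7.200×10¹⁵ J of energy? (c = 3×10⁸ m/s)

From E = mc², we get m = E/c²
c² = (3×10⁸)² = 9×10¹⁶ m²/s²
m = 7.200×10¹⁵ / 9×10¹⁶ = 0.08000 kg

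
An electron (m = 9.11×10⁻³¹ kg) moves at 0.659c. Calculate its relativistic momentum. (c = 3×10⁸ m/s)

γ = 1/√(1 - 0.659²) = 1.330
v = 0.659 × 3×10⁸ = 1.977×10⁸ m/s
p = γmv = 1.330 × 9.11×10⁻³¹ × 1.977×10⁸ = 2.395×10⁻²² kg·m/s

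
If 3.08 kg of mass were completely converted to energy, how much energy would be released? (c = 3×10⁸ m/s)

Using E = mc²:
c² = (3×10⁸)² = 9×10¹⁶ m²/s²
E = 3.08 × 9×10¹⁶ = 2.772×10¹⁷ J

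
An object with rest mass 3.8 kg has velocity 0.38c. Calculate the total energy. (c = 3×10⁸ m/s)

γ = 1/√(1 - 0.38²) = 1.081
mc² = 3.8 × (3×10⁸)² = 3.420×10¹⁷ J
E = γmc² = 1.081 × 3.420×10¹⁷ = 3.697×10¹⁷ J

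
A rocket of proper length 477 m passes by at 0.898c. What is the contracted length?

Proper length L₀ = 477 m
γ = 1/√(1 - 0.898²) = 2.273
L = L₀/γ = 477/2.273 = 209.9 m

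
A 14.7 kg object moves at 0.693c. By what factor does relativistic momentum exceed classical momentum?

p_rel = γmv, p_class = mv
Ratio = γ = 1/√(1 - 0.693²) = 1.387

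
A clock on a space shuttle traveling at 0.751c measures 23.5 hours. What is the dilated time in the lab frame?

Proper time Δt₀ = 23.5 hours
γ = 1/√(1 - 0.751²) = 1.5145
Δt = γΔt₀ = 1.5145 × 23.5 = 35.59 hours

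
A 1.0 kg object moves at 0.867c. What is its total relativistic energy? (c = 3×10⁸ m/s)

γ = 1/√(1 - 0.867²) = 2.007
mc² = 1.0 × (3×10⁸)² = 9.000×10¹⁶ J
E = γmc² = 2.007 × 9.000×10¹⁶ = 1.806×10¹⁷ J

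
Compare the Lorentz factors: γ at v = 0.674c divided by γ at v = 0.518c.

γ₁ = 1/√(1 - 0.674²) = 1.354
γ₂ = 1/√(1 - 0.518²) = 1.169
γ₁/γ₂ = 1.354/1.169 = 1.158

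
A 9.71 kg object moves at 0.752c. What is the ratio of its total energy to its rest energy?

E = γmc², E₀ = mc²
E/E₀ = γ = 1/√(1 - 0.752²) = 1.517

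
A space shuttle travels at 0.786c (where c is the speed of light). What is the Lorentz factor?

v/c = 0.786, so (v/c)² = 0.617796
1 - (v/c)² = 0.382204
γ = 1/√(0.382204) = 1.618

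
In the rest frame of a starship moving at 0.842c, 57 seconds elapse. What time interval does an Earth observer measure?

Proper time Δt₀ = 57 seconds
γ = 1/√(1 - 0.842²) = 1.854
Δt = γΔt₀ = 1.854 × 57 = 105.7 seconds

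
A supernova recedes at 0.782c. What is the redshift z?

β = 0.782
(1+β)/(1-β) = 1.782/0.218 = 8.174
√(8.174) = 2.859
z = 2.859 - 1 = 1.859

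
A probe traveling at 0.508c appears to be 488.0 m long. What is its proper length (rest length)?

Contracted length L = 488.0 m
γ = 1/√(1 - 0.508²) = 1.16096
L₀ = γL = 1.16096 × 488.0 = 566.5 m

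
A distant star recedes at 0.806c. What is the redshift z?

β = 0.806
(1+β)/(1-β) = 1.806/0.194 = 9.309
√(9.309) = 3.051
z = 3.051 - 1 = 2.051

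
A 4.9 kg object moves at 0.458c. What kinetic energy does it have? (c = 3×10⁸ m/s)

γ = 1/√(1 - 0.458²) = 1.12492
γ - 1 = 0.12492
KE = (γ-1)mc² = 0.12492 × 4.9 × (3×10⁸)² = 5.509×10¹⁶ J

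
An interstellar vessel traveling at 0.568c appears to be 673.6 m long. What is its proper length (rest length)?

Contracted length L = 673.6 m
γ = 1/√(1 - 0.568²) = 1.215
L₀ = γL = 1.215 × 673.6 = 818.4 m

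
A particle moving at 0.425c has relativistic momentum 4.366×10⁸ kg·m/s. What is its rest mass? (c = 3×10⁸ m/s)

γ = 1/√(1 - 0.425²) = 1.1047
v = 0.425 × 3×10⁸ = 1.275×10⁸ m/s
m = p/(γv) = 4.366×10⁸/(1.1047 × 1.275×10⁸) = 3.100 kg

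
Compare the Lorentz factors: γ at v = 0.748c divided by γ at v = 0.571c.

γ₁ = 1/√(1 - 0.748²) = 1.507
γ₂ = 1/√(1 - 0.571²) = 1.218
γ₁/γ₂ = 1.507/1.218 = 1.237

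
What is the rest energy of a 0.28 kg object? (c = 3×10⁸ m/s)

c² = (3×10⁸)² = 9.000×10¹⁶ m²/s²
E₀ = mc² = 0.28 × 9.000×10¹⁶ = 2.520×10¹⁶ J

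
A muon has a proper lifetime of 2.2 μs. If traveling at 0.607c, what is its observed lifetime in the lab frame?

Proper lifetime τ₀ = 2.2 μs
γ = 1/√(1 - 0.607²) = 1.258
τ = γτ₀ = 1.258 × 2.2 μs = 2.768 μs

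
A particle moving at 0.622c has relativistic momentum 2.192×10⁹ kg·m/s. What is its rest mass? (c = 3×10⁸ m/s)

γ = 1/√(1 - 0.622²) = 1.2771
v = 0.622 × 3×10⁸ = 1.866×10⁸ m/s
m = p/(γv) = 2.192×10⁹/(1.2771 × 1.866×10⁸) = 9.198 kg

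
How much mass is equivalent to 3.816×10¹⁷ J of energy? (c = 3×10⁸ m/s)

From E = mc², we get m = E/c²
c² = (3×10⁸)² = 9×10¹⁶ m²/s²
m = 3.816×10¹⁷ / 9×10¹⁶ = 4.240 kg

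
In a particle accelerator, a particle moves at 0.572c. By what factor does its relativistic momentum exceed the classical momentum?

p_rel = γmv, p_class = mv
Ratio = γ = 1/√(1 - 0.572²)
= 1/√(0.672816) = 1.219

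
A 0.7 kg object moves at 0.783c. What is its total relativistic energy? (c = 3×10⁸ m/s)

γ = 1/√(1 - 0.783²) = 1.608
mc² = 0.7 × (3×10⁸)² = 6.300×10¹⁶ J
E = γmc² = 1.608 × 6.300×10¹⁶ = 1.013×10¹⁷ J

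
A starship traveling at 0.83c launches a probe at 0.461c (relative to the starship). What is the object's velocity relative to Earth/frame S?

u = (u' + v)/(1 + u'v/c²)
Numerator: 0.461 + 0.83 = 1.291
Denominator: 1 + 0.38263 = 1.38263
u = 1.291/1.38263 = 0.9337c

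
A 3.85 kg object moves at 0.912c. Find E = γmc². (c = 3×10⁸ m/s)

γ = 1/√(1 - 0.912²) = 2.4379
mc² = 3.85 × (3×10⁸)² = 3.465×10¹⁷ J
E = γmc² = 2.4379 × 3.465×10¹⁷ = 8.447×10¹⁷ J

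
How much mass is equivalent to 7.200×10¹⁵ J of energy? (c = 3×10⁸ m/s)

From E = mc², we get m = E/c²
c² = (3×10⁸)² = 9×10¹⁶ m²/s²
m = 7.200×10¹⁵ / 9×10¹⁶ = 0.08000 kg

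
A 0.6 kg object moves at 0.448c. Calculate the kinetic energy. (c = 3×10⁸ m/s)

γ = 1/√(1 - 0.448²) = 1.118526
γ - 1 = 0.118526
KE = (γ-1)mc² = 0.118526 × 0.6 × (3×10⁸)² = 6.400×10¹⁵ J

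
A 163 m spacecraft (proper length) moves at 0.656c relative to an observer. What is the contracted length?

Proper length L₀ = 163 m
γ = 1/√(1 - 0.656²) = 1.325
L = L₀/γ = 163/1.325 = 123.0 m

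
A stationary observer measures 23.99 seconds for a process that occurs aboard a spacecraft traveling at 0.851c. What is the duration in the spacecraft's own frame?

Dilated time Δt = 23.99 seconds
γ = 1/√(1 - 0.851²) = 1.904
Δt₀ = Δt/γ = 23.99/1.904 = 12.60 seconds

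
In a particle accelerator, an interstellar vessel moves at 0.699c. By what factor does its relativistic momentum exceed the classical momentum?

p_rel = γmv, p_class = mv
Ratio = γ = 1/√(1 - 0.699²)
= 1/√(0.511399) = 1.398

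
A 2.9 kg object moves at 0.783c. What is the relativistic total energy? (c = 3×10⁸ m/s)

γ = 1/√(1 - 0.783²) = 1.6077
mc² = 2.9 × (3×10⁸)² = 2.610×10¹⁷ J
E = γmc² = 1.6077 × 2.610×10¹⁷ = 4.196×10¹⁷ J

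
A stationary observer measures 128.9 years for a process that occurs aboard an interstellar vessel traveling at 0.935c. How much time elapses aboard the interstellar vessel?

Dilated time Δt = 128.9 years
γ = 1/√(1 - 0.935²) = 2.820
Δt₀ = Δt/γ = 128.9/2.820 = 45.71 years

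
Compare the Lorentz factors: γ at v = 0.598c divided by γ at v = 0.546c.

γ₁ = 1/√(1 - 0.598²) = 1.248
γ₂ = 1/√(1 - 0.546²) = 1.194
γ₁/γ₂ = 1.248/1.194 = 1.045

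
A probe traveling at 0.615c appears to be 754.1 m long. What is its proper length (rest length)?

Contracted length L = 754.1 m
γ = 1/√(1 - 0.615²) = 1.2682
L₀ = γL = 1.2682 × 754.1 = 956.3 m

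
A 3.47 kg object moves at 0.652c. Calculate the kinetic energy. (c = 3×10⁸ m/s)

γ = 1/√(1 - 0.652²) = 1.3189
γ - 1 = 0.3189
KE = (γ-1)mc² = 0.3189 × 3.47 × (3×10⁸)² = 9.959×10¹⁶ J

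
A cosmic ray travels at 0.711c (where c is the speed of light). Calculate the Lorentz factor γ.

v/c = 0.711, so (v/c)² = 0.505521
1 - (v/c)² = 0.494479
γ = 1/√(0.494479) = 1.422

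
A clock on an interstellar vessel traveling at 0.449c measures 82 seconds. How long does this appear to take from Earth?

Proper time Δt₀ = 82 seconds
γ = 1/√(1 - 0.449²) = 1.1192
Δt = γΔt₀ = 1.1192 × 82 = 91.77 seconds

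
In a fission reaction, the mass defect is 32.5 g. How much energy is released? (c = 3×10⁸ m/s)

Convert mass defect: Δm = 32.5 g = 0.0325 kg
E = Δm·c² = 0.0325 × (3×10⁸)²
= 0.0325 × 9×10¹⁶ = 2.925×10¹⁵ J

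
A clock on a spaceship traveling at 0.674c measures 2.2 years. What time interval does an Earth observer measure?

Proper time Δt₀ = 2.2 years
γ = 1/√(1 - 0.674²) = 1.3537
Δt = γΔt₀ = 1.3537 × 2.2 = 2.978 years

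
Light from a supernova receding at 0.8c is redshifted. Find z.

β = 0.8
(1+β)/(1-β) = 1.8/0.2 = 9.000
√(9.000) = 3.000
z = 3.000 - 1 = 2.000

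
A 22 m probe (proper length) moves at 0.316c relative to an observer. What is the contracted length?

Proper length L₀ = 22 m
γ = 1/√(1 - 0.316²) = 1.054
L = L₀/γ = 22/1.054 = 20.87 m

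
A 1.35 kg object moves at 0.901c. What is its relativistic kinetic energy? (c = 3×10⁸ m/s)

γ = 1/√(1 - 0.901²) = 2.305
γ - 1 = 1.305
KE = (γ-1)mc² = 1.305 × 1.35 × (3×10⁸)² = 1.586×10¹⁷ J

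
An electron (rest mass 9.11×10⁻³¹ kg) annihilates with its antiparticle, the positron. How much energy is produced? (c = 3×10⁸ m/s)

Both particles have the same rest mass, so total mass = 2m
E = 2m·c² = 2 × 9.11×10⁻³¹ × (3×10⁸)²
= 2 × 9.11×10⁻³¹ × 9×10¹⁶
= 1.640×10⁻¹³ J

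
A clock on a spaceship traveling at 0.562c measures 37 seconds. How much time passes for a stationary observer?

Proper time Δt₀ = 37 seconds
γ = 1/√(1 - 0.562²) = 1.209
Δt = γΔt₀ = 1.209 × 37 = 44.73 seconds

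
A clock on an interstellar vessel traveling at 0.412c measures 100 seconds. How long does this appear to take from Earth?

Proper time Δt₀ = 100 seconds
γ = 1/√(1 - 0.412²) = 1.097
Δt = γΔt₀ = 1.097 × 100 = 109.7 seconds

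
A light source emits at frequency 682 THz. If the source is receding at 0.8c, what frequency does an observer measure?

β = v/c = 0.8
(1-β)/(1+β) = 0.2/1.8 = 0.1111
Doppler factor = √(0.1111) = 0.3333
f_obs = 682 × 0.3333 = 227.3 THz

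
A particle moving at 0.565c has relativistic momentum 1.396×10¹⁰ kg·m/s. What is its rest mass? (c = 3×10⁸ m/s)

γ = 1/√(1 - 0.565²) = 1.212
v = 0.565 × 3×10⁸ = 1.695×10⁸ m/s
m = p/(γv) = 1.396×10¹⁰/(1.212 × 1.695×10⁸) = 67.95 kg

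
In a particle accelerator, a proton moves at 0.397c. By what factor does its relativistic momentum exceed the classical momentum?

p_rel = γmv, p_class = mv
Ratio = γ = 1/√(1 - 0.397²)
= 1/√(0.842391) = 1.090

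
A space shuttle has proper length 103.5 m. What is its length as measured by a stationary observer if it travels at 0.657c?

Proper length L₀ = 103.5 m
γ = 1/√(1 - 0.657²) = 1.32645
L = L₀/γ = 103.5/1.32645 = 78.03 m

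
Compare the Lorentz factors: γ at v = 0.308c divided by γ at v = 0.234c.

γ₁ = 1/√(1 - 0.308²) = 1.0511
γ₂ = 1/√(1 - 0.234²) = 1.0286
γ₁/γ₂ = 1.0511/1.0286 = 1.022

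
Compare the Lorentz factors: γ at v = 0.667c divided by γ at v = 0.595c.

γ₁ = 1/√(1 - 0.667²) = 1.342
γ₂ = 1/√(1 - 0.595²) = 1.244
γ₁/γ₂ = 1.342/1.244 = 1.079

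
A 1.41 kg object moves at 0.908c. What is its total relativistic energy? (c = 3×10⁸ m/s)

γ = 1/√(1 - 0.908²) = 2.387
mc² = 1.41 × (3×10⁸)² = 1.269×10¹⁷ J
E = γmc² = 2.387 × 1.269×10¹⁷ = 3.029×10¹⁷ J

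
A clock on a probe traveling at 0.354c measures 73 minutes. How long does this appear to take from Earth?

Proper time Δt₀ = 73 minutes
γ = 1/√(1 - 0.354²) = 1.0692
Δt = γΔt₀ = 1.0692 × 73 = 78.05 minutes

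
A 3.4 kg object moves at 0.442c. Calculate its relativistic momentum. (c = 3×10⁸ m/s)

γ = 1/√(1 - 0.442²) = 1.1148
v = 0.442 × 3×10⁸ = 1.326×10⁸ m/s
p = γmv = 1.1148 × 3.4 × 1.326×10⁸ = 5.026×10⁸ kg·m/s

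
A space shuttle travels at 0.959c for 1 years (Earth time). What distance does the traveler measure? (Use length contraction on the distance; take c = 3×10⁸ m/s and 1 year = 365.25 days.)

Earth distance: d = v × t = 0.959c × 1 yr = 9.079×10¹⁵ m
γ = 3.529
d' = d/γ = 9.079×10¹⁵/3.529 = 2.573×10¹⁵ m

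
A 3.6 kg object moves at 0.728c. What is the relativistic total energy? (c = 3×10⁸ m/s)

γ = 1/√(1 - 0.728²) = 1.4586
mc² = 3.6 × (3×10⁸)² = 3.240×10¹⁷ J
E = γmc² = 1.4586 × 3.240×10¹⁷ = 4.726×10¹⁷ J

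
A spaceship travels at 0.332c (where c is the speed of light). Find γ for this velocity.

v/c = 0.332, so (v/c)² = 0.110224
1 - (v/c)² = 0.889776
γ = 1/√(0.889776) = 1.060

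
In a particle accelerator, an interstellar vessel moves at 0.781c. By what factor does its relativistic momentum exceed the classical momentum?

p_rel = γmv, p_class = mv
Ratio = γ = 1/√(1 - 0.781²)
= 1/√(0.390039) = 1.601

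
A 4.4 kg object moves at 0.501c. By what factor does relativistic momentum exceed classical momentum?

p_rel = γmv, p_class = mv
Ratio = γ = 1/√(1 - 0.501²) = 1.155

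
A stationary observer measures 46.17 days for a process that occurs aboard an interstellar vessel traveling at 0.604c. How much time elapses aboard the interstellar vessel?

Dilated time Δt = 46.17 days
γ = 1/√(1 - 0.604²) = 1.2547
Δt₀ = Δt/γ = 46.17/1.2547 = 36.80 days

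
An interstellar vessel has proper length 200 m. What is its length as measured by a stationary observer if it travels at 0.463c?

Proper length L₀ = 200 m
γ = 1/√(1 - 0.463²) = 1.128
L = L₀/γ = 200/1.128 = 177.3 m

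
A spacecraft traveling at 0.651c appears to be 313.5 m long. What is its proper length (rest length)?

Contracted length L = 313.5 m
γ = 1/√(1 - 0.651²) = 1.3174
L₀ = γL = 1.3174 × 313.5 = 413.0 m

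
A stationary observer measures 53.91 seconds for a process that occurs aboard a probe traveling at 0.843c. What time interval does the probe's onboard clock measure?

Dilated time Δt = 53.91 seconds
γ = 1/√(1 - 0.843²) = 1.859
Δt₀ = Δt/γ = 53.91/1.859 = 29.00 seconds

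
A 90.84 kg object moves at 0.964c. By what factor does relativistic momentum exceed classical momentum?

p_rel = γmv, p_class = mv
Ratio = γ = 1/√(1 - 0.964²) = 3.761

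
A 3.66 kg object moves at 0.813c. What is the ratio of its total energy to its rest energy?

E = γmc², E₀ = mc²
E/E₀ = γ = 1/√(1 - 0.813²) = 1.717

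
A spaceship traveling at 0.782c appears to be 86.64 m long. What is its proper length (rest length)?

Contracted length L = 86.64 m
γ = 1/√(1 - 0.782²) = 1.604
L₀ = γL = 1.604 × 86.64 = 139.0 m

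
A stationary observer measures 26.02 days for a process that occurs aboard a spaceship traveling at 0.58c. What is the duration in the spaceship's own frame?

Dilated time Δt = 26.02 days
γ = 1/√(1 - 0.58²) = 1.2276
Δt₀ = Δt/γ = 26.02/1.2276 = 21.20 days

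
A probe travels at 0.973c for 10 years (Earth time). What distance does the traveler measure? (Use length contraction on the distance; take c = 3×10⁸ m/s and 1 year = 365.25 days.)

Earth distance: d = v × t = 0.973c × 10 yr = 9.212×10¹⁶ m
γ = 4.333
d' = d/γ = 9.212×10¹⁶/4.333 = 2.126×10¹⁶ m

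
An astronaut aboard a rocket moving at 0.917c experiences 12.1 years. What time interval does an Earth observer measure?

Proper time Δt₀ = 12.1 years
γ = 1/√(1 - 0.917²) = 2.507
Δt = γΔt₀ = 2.507 × 12.1 = 30.33 years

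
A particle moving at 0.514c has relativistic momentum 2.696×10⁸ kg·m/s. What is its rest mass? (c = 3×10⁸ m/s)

γ = 1/√(1 - 0.514²) = 1.1658
v = 0.514 × 3×10⁸ = 1.542×10⁸ m/s
m = p/(γv) = 2.696×10⁸/(1.1658 × 1.542×10⁸) = 1.500 kg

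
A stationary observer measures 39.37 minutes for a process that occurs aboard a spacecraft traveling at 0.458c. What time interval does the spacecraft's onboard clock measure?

Dilated time Δt = 39.37 minutes
γ = 1/√(1 - 0.458²) = 1.125
Δt₀ = Δt/γ = 39.37/1.125 = 35.00 minutes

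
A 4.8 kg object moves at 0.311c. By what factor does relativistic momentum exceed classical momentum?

p_rel = γmv, p_class = mv
Ratio = γ = 1/√(1 - 0.311²) = 1.052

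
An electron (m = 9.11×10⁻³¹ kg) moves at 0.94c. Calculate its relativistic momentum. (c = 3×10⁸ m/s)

γ = 1/√(1 - 0.94²) = 2.931
v = 0.94 × 3×10⁸ = 2.820×10⁸ m/s
p = γmv = 2.931 × 9.11×10⁻³¹ × 2.820×10⁸ = 7.530×10⁻²² kg·m/s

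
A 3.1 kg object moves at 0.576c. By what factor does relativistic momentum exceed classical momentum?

p_rel = γmv, p_class = mv
Ratio = γ = 1/√(1 - 0.576²) = 1.223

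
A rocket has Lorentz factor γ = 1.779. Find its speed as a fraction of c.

From γ = 1/√(1 - v²/c²):
1/γ² = 1/1.779² = 0.31597
v²/c² = 1 - 0.31597 = 0.68403
v/c = √(0.68403) = 0.8271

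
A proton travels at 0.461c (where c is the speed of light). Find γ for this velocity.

v/c = 0.461, so (v/c)² = 0.212521
1 - (v/c)² = 0.787479
γ = 1/√(0.787479) = 1.127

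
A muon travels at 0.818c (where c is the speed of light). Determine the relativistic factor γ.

v/c = 0.818, so (v/c)² = 0.669124
1 - (v/c)² = 0.330876
γ = 1/√(0.330876) = 1.738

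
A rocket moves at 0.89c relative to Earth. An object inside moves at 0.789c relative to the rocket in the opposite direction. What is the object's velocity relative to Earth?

Object's velocity in rocket frame is u' = -0.789c
u = (u' + v)/(1 + u'v/c²) = (v - 0.789)/(1 - 0.789·v/c²)
Numerator: 0.89 - 0.789 = 0.101
Denominator: 1 - 0.70221 = 0.29779
u = 0.101/0.29779 = 0.3392c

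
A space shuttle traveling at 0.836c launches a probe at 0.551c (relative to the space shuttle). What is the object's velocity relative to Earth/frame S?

u = (u' + v)/(1 + u'v/c²)
Numerator: 0.551 + 0.836 = 1.387
Denominator: 1 + 0.460636 = 1.460636
u = 1.387/1.460636 = 0.9496c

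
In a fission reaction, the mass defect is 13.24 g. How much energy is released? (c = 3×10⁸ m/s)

Convert mass defect: Δm = 13.24 g = 0.01324 kg
E = Δm·c² = 0.01324 × (3×10⁸)²
= 0.01324 × 9×10¹⁶ = 1.192×10¹⁵ J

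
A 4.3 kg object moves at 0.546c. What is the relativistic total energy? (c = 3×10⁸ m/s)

γ = 1/√(1 - 0.546²) = 1.1936
mc² = 4.3 × (3×10⁸)² = 3.870×10¹⁷ J
E = γmc² = 1.1936 × 3.870×10¹⁷ = 4.619×10¹⁷ J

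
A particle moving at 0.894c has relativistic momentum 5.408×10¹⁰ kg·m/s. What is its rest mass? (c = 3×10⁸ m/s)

γ = 1/√(1 - 0.894²) = 2.2318
v = 0.894 × 3×10⁸ = 2.682×10⁸ m/s
m = p/(γv) = 5.408×10¹⁰/(2.2318 × 2.682×10⁸) = 90.35 kg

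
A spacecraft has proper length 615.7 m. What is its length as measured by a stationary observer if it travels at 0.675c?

Proper length L₀ = 615.7 m
γ = 1/√(1 - 0.675²) = 1.3553
L = L₀/γ = 615.7/1.3553 = 454.3 m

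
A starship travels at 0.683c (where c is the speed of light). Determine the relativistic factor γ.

v/c = 0.683, so (v/c)² = 0.466489
1 - (v/c)² = 0.533511
γ = 1/√(0.533511) = 1.369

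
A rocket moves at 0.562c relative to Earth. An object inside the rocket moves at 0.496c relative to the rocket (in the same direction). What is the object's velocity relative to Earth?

u = (u' + v)/(1 + u'v/c²)
Numerator: 0.496 + 0.562 = 1.058
Denominator: 1 + 0.278752 = 1.278752
u = 1.058/1.278752 = 0.8274c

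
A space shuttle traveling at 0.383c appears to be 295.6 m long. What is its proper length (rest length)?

Contracted length L = 295.6 m
γ = 1/√(1 - 0.383²) = 1.0825
L₀ = γL = 1.0825 × 295.6 = 320.0 m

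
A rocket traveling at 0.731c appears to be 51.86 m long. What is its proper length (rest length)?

Contracted length L = 51.86 m
γ = 1/√(1 - 0.731²) = 1.4655
L₀ = γL = 1.4655 × 51.86 = 76.00 m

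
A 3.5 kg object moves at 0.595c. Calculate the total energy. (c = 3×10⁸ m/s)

γ = 1/√(1 - 0.595²) = 1.244
mc² = 3.5 × (3×10⁸)² = 3.150×10¹⁷ J
E = γmc² = 1.244 × 3.150×10¹⁷ = 3.919×10¹⁷ J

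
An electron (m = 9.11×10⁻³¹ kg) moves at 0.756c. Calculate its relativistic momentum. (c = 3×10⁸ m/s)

γ = 1/√(1 - 0.756²) = 1.5277
v = 0.756 × 3×10⁸ = 2.268×10⁸ m/s
p = γmv = 1.5277 × 9.11×10⁻³¹ × 2.268×10⁸ = 3.156×10⁻²² kg·m/s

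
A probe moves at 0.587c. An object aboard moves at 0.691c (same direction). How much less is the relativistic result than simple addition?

Classical: u' + v = 0.691 + 0.587 = 1.278c
Relativistic: u = (0.691 + 0.587)/(1 + 0.405617) = 1.278/1.405617 = 0.9092c
Difference: 1.278 - 0.9092 = 0.3688c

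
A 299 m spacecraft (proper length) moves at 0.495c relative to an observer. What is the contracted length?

Proper length L₀ = 299 m
γ = 1/√(1 - 0.495²) = 1.151
L = L₀/γ = 299/1.151 = 259.8 m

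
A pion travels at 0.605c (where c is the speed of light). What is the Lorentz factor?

v/c = 0.605, so (v/c)² = 0.366025
1 - (v/c)² = 0.633975
γ = 1/√(0.633975) = 1.256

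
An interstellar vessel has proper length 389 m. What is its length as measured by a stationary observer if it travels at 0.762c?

Proper length L₀ = 389 m
γ = 1/√(1 - 0.762²) = 1.544
L = L₀/γ = 389/1.544 = 251.9 m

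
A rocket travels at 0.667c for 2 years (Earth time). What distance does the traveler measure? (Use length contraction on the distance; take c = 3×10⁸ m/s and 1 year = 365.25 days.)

Earth distance: d = v × t = 0.667c × 2 yr = 1.26294×10¹⁶ m
γ = 1.34218
d' = d/γ = 1.26294×10¹⁶/1.34218 = 9.410×10¹⁵ m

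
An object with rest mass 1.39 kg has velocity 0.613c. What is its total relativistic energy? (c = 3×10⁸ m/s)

γ = 1/√(1 - 0.613²) = 1.2657
mc² = 1.39 × (3×10⁸)² = 1.251×10¹⁷ J
E = γmc² = 1.2657 × 1.251×10¹⁷ = 1.583×10¹⁷ J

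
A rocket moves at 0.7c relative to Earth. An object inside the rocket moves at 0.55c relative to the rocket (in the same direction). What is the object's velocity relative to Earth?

u = (u' + v)/(1 + u'v/c²)
Numerator: 0.55 + 0.7 = 1.25
Denominator: 1 + 0.385 = 1.385
u = 1.25/1.385 = 0.9025c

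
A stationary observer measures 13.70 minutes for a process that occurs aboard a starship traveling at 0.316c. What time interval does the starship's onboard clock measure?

Dilated time Δt = 13.70 minutes
γ = 1/√(1 - 0.316²) = 1.054
Δt₀ = Δt/γ = 13.70/1.054 = 13.00 minutes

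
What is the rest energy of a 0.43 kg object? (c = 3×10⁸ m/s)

c² = (3×10⁸)² = 9.000×10¹⁶ m²/s²
E₀ = mc² = 0.43 × 9.000×10¹⁶ = 3.870×10¹⁶ J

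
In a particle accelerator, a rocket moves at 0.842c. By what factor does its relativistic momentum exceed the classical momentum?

p_rel = γmv, p_class = mv
Ratio = γ = 1/√(1 - 0.842²)
= 1/√(0.291036) = 1.854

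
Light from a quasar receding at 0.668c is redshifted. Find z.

β = 0.668
(1+β)/(1-β) = 1.668/0.332 = 5.024
√(5.024) = 2.241
z = 2.241 - 1 = 1.241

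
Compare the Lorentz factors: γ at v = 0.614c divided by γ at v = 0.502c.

γ₁ = 1/√(1 - 0.614²) = 1.267
γ₂ = 1/√(1 - 0.502²) = 1.156
γ₁/γ₂ = 1.267/1.156 = 1.096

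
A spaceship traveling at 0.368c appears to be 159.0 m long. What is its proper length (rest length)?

Contracted length L = 159.0 m
γ = 1/√(1 - 0.368²) = 1.0755
L₀ = γL = 1.0755 × 159.0 = 171.0 m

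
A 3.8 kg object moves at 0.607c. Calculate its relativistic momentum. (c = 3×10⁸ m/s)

γ = 1/√(1 - 0.607²) = 1.2583
v = 0.607 × 3×10⁸ = 1.821×10⁸ m/s
p = γmv = 1.2583 × 3.8 × 1.821×10⁸ = 8.707×10⁸ kg·m/s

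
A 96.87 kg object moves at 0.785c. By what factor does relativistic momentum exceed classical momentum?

p_rel = γmv, p_class = mv
Ratio = γ = 1/√(1 - 0.785²) = 1.614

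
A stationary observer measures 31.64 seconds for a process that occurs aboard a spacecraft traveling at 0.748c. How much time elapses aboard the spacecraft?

Dilated time Δt = 31.64 seconds
γ = 1/√(1 - 0.748²) = 1.507
Δt₀ = Δt/γ = 31.64/1.507 = 21.00 seconds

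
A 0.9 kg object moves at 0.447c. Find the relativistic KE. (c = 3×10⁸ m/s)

γ = 1/√(1 - 0.447²) = 1.1179
γ - 1 = 0.1179
KE = (γ-1)mc² = 0.1179 × 0.9 × (3×10⁸)² = 9.550×10¹⁵ J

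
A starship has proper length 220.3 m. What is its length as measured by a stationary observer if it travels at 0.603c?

Proper length L₀ = 220.3 m
γ = 1/√(1 - 0.603²) = 1.254
L = L₀/γ = 220.3/1.254 = 175.7 m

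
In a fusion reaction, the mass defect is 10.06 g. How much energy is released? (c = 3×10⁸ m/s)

Convert mass defect: Δm = 10.06 g = 0.01006 kg
E = Δm·c² = 0.01006 × (3×10⁸)²
= 0.01006 × 9×10¹⁶ = 9.054×10¹⁴ J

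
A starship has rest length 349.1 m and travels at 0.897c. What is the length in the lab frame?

Proper length L₀ = 349.1 m
γ = 1/√(1 - 0.897²) = 2.262
L = L₀/γ = 349.1/2.262 = 154.3 m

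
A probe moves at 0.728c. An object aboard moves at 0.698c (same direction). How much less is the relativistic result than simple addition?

Classical: u' + v = 0.698 + 0.728 = 1.426c
Relativistic: u = (0.698 + 0.728)/(1 + 0.508144) = 1.426/1.508144 = 0.9455c
Difference: 1.426 - 0.9455 = 0.4805c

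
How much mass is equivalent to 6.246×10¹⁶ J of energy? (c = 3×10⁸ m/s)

From E = mc², we get m = E/c²
c² = (3×10⁸)² = 9×10¹⁶ m²/s²
m = 6.246×10¹⁶ / 9×10¹⁶ = 0.6940 kg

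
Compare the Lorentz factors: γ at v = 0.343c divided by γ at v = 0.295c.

γ₁ = 1/√(1 - 0.343²) = 1.065
γ₂ = 1/√(1 - 0.295²) = 1.047
γ₁/γ₂ = 1.065/1.047 = 1.017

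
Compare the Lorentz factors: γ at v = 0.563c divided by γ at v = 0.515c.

γ₁ = 1/√(1 - 0.563²) = 1.210
γ₂ = 1/√(1 - 0.515²) = 1.167
γ₁/γ₂ = 1.210/1.167 = 1.037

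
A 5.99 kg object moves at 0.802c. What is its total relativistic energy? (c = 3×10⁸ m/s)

γ = 1/√(1 - 0.802²) = 1.674
mc² = 5.99 × (3×10⁸)² = 5.391×10¹⁷ J
E = γmc² = 1.674 × 5.391×10¹⁷ = 9.025×10¹⁷ J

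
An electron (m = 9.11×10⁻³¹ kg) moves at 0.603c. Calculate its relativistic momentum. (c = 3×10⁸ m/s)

γ = 1/√(1 - 0.603²) = 1.2535
v = 0.603 × 3×10⁸ = 1.809×10⁸ m/s
p = γmv = 1.2535 × 9.11×10⁻³¹ × 1.809×10⁸ = 2.066×10⁻²² kg·m/s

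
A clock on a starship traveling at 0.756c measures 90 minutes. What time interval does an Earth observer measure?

Proper time Δt₀ = 90 minutes
γ = 1/√(1 - 0.756²) = 1.528
Δt = γΔt₀ = 1.528 × 90 = 137.5 minutes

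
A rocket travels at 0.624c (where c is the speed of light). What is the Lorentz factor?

v/c = 0.624, so (v/c)² = 0.389376
1 - (v/c)² = 0.610624
γ = 1/√(0.610624) = 1.280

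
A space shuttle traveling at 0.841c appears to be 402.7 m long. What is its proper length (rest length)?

Contracted length L = 402.7 m
γ = 1/√(1 - 0.841²) = 1.8483
L₀ = γL = 1.8483 × 402.7 = 744.3 m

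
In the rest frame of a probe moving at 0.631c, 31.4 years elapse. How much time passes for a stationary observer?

Proper time Δt₀ = 31.4 years
γ = 1/√(1 - 0.631²) = 1.28902
Δt = γΔt₀ = 1.28902 × 31.4 = 40.48 years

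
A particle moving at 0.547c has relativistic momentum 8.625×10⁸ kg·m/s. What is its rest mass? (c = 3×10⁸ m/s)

γ = 1/√(1 - 0.547²) = 1.1946
v = 0.547 × 3×10⁸ = 1.641×10⁸ m/s
m = p/(γv) = 8.625×10⁸/(1.1946 × 1.641×10⁸) = 4.400 kg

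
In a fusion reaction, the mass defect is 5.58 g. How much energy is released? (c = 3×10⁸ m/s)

Convert mass defect: Δm = 5.58 g = 0.00558 kg
E = Δm·c² = 0.00558 × (3×10⁸)²
= 0.00558 × 9×10¹⁶ = 5.022×10¹⁴ J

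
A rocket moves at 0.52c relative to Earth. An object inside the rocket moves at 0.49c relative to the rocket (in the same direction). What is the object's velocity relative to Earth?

u = (u' + v)/(1 + u'v/c²)
Numerator: 0.49 + 0.52 = 1.01
Denominator: 1 + 0.2548 = 1.2548
u = 1.01/1.2548 = 0.8049c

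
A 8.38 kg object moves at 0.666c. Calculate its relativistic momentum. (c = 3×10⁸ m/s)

γ = 1/√(1 - 0.666²) = 1.341
v = 0.666 × 3×10⁸ = 1.998×10⁸ m/s
p = γmv = 1.341 × 8.38 × 1.998×10⁸ = 2.245×10⁹ kg·m/s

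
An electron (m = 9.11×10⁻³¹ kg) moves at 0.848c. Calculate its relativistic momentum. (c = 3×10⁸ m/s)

γ = 1/√(1 - 0.848²) = 1.887
v = 0.848 × 3×10⁸ = 2.544×10⁸ m/s
p = γmv = 1.887 × 9.11×10⁻³¹ × 2.544×10⁸ = 4.373×10⁻²² kg·m/s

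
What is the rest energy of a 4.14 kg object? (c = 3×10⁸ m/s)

c² = (3×10⁸)² = 9.000×10¹⁶ m²/s²
E₀ = mc² = 4.14 × 9.000×10¹⁶ = 3.726×10¹⁷ J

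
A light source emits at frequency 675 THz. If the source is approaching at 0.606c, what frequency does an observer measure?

β = v/c = 0.606
(1+β)/(1-β) = 1.606/0.394 = 4.076
Doppler factor = √(4.076) = 2.019
f_obs = 675 × 2.019 = 1363 THz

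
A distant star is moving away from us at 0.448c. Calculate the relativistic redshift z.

β = 0.448
(1+β)/(1-β) = 1.448/0.552 = 2.623
√(2.623) = 1.6196
z = 1.6196 - 1 = 0.6196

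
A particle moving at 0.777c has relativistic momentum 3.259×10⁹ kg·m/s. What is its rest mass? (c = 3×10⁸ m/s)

γ = 1/√(1 - 0.777²) = 1.5886
v = 0.777 × 3×10⁸ = 2.331×10⁸ m/s
m = p/(γv) = 3.259×10⁹/(1.5886 × 2.331×10⁸) = 8.801 kg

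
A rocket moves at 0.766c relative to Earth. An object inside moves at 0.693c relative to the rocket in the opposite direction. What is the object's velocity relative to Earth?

Object's velocity in rocket frame is u' = -0.693c
u = (u' + v)/(1 + u'v/c²) = (v - 0.693)/(1 - 0.693·v/c²)
Numerator: 0.766 - 0.693 = 0.073
Denominator: 1 - 0.530838 = 0.469162
u = 0.073/0.469162 = 0.1556c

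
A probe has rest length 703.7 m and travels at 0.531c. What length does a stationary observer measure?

Proper length L₀ = 703.7 m
γ = 1/√(1 - 0.531²) = 1.1801
L = L₀/γ = 703.7/1.1801 = 596.3 m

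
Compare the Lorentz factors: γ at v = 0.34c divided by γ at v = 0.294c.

γ₁ = 1/√(1 - 0.34²) = 1.063
γ₂ = 1/√(1 - 0.294²) = 1.046
γ₁/γ₂ = 1.063/1.046 = 1.016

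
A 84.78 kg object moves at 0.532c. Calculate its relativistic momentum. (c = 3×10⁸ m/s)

γ = 1/√(1 - 0.532²) = 1.181
v = 0.532 × 3×10⁸ = 1.596×10⁸ m/s
p = γmv = 1.181 × 84.78 × 1.596×10⁸ = 1.598×10¹⁰ kg·m/s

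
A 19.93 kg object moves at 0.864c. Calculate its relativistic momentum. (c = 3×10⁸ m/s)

γ = 1/√(1 - 0.864²) = 1.986
v = 0.864 × 3×10⁸ = 2.592×10⁸ m/s
p = γmv = 1.986 × 19.93 × 2.592×10⁸ = 1.026×10¹⁰ kg·m/s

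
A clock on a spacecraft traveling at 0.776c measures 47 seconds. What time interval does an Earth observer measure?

Proper time Δt₀ = 47 seconds
γ = 1/√(1 - 0.776²) = 1.5855
Δt = γΔt₀ = 1.5855 × 47 = 74.52 seconds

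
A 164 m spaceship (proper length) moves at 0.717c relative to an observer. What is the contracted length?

Proper length L₀ = 164 m
γ = 1/√(1 - 0.717²) = 1.435
L = L₀/γ = 164/1.435 = 114.3 m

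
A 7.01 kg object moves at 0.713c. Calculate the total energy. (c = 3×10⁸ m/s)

γ = 1/√(1 - 0.713²) = 1.4262
mc² = 7.01 × (3×10⁸)² = 6.309×10¹⁷ J
E = γmc² = 1.4262 × 6.309×10¹⁷ = 8.998×10¹⁷ J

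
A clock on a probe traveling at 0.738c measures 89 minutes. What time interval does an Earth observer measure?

Proper time Δt₀ = 89 minutes
γ = 1/√(1 - 0.738²) = 1.482
Δt = γΔt₀ = 1.482 × 89 = 131.9 minutes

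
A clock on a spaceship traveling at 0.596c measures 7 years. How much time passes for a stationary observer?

Proper time Δt₀ = 7 years
γ = 1/√(1 - 0.596²) = 1.24535
Δt = γΔt₀ = 1.24535 × 7 = 8.717 years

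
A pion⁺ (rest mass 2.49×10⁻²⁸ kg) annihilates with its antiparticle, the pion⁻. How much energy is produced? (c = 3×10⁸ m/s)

Both particles have the same rest mass, so total mass = 2m
E = 2m·c² = 2 × 2.49×10⁻²⁸ × (3×10⁸)²
= 2 × 2.49×10⁻²⁸ × 9×10¹⁶
= 4.482×10⁻¹¹ J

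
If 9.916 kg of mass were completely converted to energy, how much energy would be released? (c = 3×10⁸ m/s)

Using E = mc²:
c² = (3×10⁸)² = 9×10¹⁶ m²/s²
E = 9.916 × 9×10¹⁶ = 8.924×10¹⁷ J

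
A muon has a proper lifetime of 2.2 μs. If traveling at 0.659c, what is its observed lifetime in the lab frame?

Proper lifetime τ₀ = 2.2 μs
γ = 1/√(1 - 0.659²) = 1.3295
τ = γτ₀ = 1.3295 × 2.2 μs = 2.925 μs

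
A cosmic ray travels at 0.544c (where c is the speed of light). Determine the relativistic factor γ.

v/c = 0.544, so (v/c)² = 0.295936
1 - (v/c)² = 0.704064
γ = 1/√(0.704064) = 1.192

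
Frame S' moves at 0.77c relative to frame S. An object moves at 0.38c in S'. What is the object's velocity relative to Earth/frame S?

u = (u' + v)/(1 + u'v/c²)
Numerator: 0.38 + 0.77 = 1.15
Denominator: 1 + 0.2926 = 1.2926
u = 1.15/1.2926 = 0.8897c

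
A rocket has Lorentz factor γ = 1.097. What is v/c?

From γ = 1/√(1 - v²/c²):
1/γ² = 1/1.097² = 0.8310
v²/c² = 1 - 0.8310 = 0.1690
v/c = √(0.1690) = 0.4111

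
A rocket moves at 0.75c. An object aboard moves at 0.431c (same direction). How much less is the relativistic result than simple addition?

Classical: u' + v = 0.431 + 0.75 = 1.181c
Relativistic: u = (0.431 + 0.75)/(1 + 0.32325) = 1.181/1.32325 = 0.8925c
Difference: 1.181 - 0.8925 = 0.2885c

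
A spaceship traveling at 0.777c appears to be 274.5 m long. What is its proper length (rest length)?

Contracted length L = 274.5 m
γ = 1/√(1 - 0.777²) = 1.5886
L₀ = γL = 1.5886 × 274.5 = 436.1 m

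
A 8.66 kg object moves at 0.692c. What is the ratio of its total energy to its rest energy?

E = γmc², E₀ = mc²
E/E₀ = γ = 1/√(1 - 0.692²) = 1.385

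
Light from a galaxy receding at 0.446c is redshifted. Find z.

β = 0.446
(1+β)/(1-β) = 1.446/0.554 = 2.6101
√(2.6101) = 1.6156
z = 1.6156 - 1 = 0.6156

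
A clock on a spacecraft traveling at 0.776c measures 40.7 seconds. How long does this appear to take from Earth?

Proper time Δt₀ = 40.7 seconds
γ = 1/√(1 - 0.776²) = 1.5855
Δt = γΔt₀ = 1.5855 × 40.7 = 64.53 seconds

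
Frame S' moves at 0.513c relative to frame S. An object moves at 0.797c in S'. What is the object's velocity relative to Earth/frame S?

u = (u' + v)/(1 + u'v/c²)
Numerator: 0.797 + 0.513 = 1.31
Denominator: 1 + 0.408861 = 1.408861
u = 1.31/1.408861 = 0.9298c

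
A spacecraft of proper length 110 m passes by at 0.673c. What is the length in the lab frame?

Proper length L₀ = 110 m
γ = 1/√(1 - 0.673²) = 1.352
L = L₀/γ = 110/1.352 = 81.36 m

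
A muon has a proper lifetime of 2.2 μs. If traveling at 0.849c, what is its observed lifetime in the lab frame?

Proper lifetime τ₀ = 2.2 μs
γ = 1/√(1 - 0.849²) = 1.8925
τ = γτ₀ = 1.8925 × 2.2 μs = 4.164 μs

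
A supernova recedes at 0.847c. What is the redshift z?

β = 0.847
(1+β)/(1-β) = 1.847/0.153 = 12.07
√(12.07) = 3.474
z = 3.474 - 1 = 2.474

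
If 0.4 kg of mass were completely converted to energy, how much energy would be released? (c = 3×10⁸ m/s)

Using E = mc²:
c² = (3×10⁸)² = 9×10¹⁶ m²/s²
E = 0.4 × 9×10¹⁶ = 3.600×10¹⁶ J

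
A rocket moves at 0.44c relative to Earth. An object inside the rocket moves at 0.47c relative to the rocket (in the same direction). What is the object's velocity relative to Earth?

u = (u' + v)/(1 + u'v/c²)
Numerator: 0.47 + 0.44 = 0.91
Denominator: 1 + 0.2068 = 1.2068
u = 0.91/1.2068 = 0.7541c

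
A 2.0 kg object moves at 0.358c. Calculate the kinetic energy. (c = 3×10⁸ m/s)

γ = 1/√(1 - 0.358²) = 1.07098
γ - 1 = 0.07098
KE = (γ-1)mc² = 0.07098 × 2.0 × (3×10⁸)² = 1.278×10¹⁶ J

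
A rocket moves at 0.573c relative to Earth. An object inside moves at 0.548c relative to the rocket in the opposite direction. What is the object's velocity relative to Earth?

Object's velocity in rocket frame is u' = -0.548c
u = (u' + v)/(1 + u'v/c²) = (v - 0.548)/(1 - 0.548·v/c²)
Numerator: 0.573 - 0.548 = 0.025
Denominator: 1 - 0.314004 = 0.685996
u = 0.025/0.685996 = 0.03644c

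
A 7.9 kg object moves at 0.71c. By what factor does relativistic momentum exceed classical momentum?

p_rel = γmv, p_class = mv
Ratio = γ = 1/√(1 - 0.71²) = 1.420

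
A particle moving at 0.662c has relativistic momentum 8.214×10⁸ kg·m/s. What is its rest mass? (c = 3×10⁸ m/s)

γ = 1/√(1 - 0.662²) = 1.334
v = 0.662 × 3×10⁸ = 1.986×10⁸ m/s
m = p/(γv) = 8.214×10⁸/(1.334 × 1.986×10⁸) = 3.100 kg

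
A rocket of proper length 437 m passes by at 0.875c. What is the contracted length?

Proper length L₀ = 437 m
γ = 1/√(1 - 0.875²) = 2.0656
L = L₀/γ = 437/2.0656 = 211.6 m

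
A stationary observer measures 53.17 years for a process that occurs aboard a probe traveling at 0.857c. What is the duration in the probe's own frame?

Dilated time Δt = 53.17 years
γ = 1/√(1 - 0.857²) = 1.9406
Δt₀ = Δt/γ = 53.17/1.9406 = 27.40 years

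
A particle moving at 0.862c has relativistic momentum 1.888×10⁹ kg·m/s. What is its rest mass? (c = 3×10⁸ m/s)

γ = 1/√(1 - 0.862²) = 1.9727
v = 0.862 × 3×10⁸ = 2.586×10⁸ m/s
m = p/(γv) = 1.888×10⁹/(1.9727 × 2.586×10⁸) = 3.701 kg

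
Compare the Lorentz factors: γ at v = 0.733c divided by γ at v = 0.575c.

γ₁ = 1/√(1 - 0.733²) = 1.470
γ₂ = 1/√(1 - 0.575²) = 1.222
γ₁/γ₂ = 1.470/1.222 = 1.203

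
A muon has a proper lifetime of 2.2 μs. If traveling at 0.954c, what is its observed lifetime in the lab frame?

Proper lifetime τ₀ = 2.2 μs
γ = 1/√(1 - 0.954²) = 3.3355
τ = γτ₀ = 3.3355 × 2.2 μs = 7.338 μs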